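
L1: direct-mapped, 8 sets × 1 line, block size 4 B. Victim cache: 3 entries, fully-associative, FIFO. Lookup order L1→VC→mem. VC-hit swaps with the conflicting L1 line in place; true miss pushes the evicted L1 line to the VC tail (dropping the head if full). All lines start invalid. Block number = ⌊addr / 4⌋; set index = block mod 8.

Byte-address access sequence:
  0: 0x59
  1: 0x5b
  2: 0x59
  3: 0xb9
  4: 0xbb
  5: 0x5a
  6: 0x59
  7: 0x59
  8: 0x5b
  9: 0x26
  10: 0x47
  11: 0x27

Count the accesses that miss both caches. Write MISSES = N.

0: 0x59 (blk 22, set 6) → MISS  vc=[]
1: 0x5b (blk 22, set 6) → L1-HIT  vc=[]
2: 0x59 (blk 22, set 6) → L1-HIT  vc=[]
3: 0xb9 (blk 46, set 6) → MISS  vc=[22]
4: 0xbb (blk 46, set 6) → L1-HIT  vc=[22]
5: 0x5a (blk 22, set 6) → VC-HIT  vc=[46]
6: 0x59 (blk 22, set 6) → L1-HIT  vc=[46]
7: 0x59 (blk 22, set 6) → L1-HIT  vc=[46]
8: 0x5b (blk 22, set 6) → L1-HIT  vc=[46]
9: 0x26 (blk 9, set 1) → MISS  vc=[46]
10: 0x47 (blk 17, set 1) → MISS  vc=[46, 9]
11: 0x27 (blk 9, set 1) → VC-HIT  vc=[46, 17]

MISSES = 4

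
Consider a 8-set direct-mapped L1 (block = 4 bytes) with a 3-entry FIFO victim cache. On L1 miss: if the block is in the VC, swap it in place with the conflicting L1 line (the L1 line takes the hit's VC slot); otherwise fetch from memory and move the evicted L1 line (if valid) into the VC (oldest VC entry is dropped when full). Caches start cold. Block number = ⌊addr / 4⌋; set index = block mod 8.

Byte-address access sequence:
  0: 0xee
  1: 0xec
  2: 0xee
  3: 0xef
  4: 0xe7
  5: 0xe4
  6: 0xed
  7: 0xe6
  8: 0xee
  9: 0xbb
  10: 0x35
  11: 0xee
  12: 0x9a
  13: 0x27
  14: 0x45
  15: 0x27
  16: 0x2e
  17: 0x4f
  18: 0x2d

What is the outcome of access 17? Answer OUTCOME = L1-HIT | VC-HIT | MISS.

OUTCOME = MISS

  [0] addr=0xee blk=59 s=3: MISS | VC []
  [1] addr=0xec blk=59 s=3: L1-HIT | VC []
  [2] addr=0xee blk=59 s=3: L1-HIT | VC []
  [3] addr=0xef blk=59 s=3: L1-HIT | VC []
  [4] addr=0xe7 blk=57 s=1: MISS | VC []
  [5] addr=0xe4 blk=57 s=1: L1-HIT | VC []
  [6] addr=0xed blk=59 s=3: L1-HIT | VC []
  [7] addr=0xe6 blk=57 s=1: L1-HIT | VC []
  [8] addr=0xee blk=59 s=3: L1-HIT | VC []
  [9] addr=0xbb blk=46 s=6: MISS | VC []
  [10] addr=0x35 blk=13 s=5: MISS | VC []
  [11] addr=0xee blk=59 s=3: L1-HIT | VC []
  [12] addr=0x9a blk=38 s=6: MISS | VC [46]
  [13] addr=0x27 blk=9 s=1: MISS | VC [46, 57]
  [14] addr=0x45 blk=17 s=1: MISS | VC [46, 57, 9]
  [15] addr=0x27 blk=9 s=1: VC-HIT | VC [46, 57, 17]
  [16] addr=0x2e blk=11 s=3: MISS | VC [57, 17, 59]
  [17] addr=0x4f blk=19 s=3: MISS | VC [17, 59, 11]
  [18] addr=0x2d blk=11 s=3: VC-HIT | VC [17, 59, 19]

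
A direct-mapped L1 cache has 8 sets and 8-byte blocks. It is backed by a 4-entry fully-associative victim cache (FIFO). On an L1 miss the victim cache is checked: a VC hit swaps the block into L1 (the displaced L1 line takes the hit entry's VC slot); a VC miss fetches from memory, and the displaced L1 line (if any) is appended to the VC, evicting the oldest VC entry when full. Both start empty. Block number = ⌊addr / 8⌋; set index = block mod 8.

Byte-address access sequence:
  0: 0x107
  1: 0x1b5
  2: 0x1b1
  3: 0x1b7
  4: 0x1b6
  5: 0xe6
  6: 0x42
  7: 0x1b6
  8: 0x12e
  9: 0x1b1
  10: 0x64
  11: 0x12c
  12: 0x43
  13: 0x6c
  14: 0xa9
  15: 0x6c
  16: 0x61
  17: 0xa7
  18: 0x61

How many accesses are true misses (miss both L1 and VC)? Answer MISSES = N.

#0 0x107→b32/s0 MISS; vc=[]
#1 0x1b5→b54/s6 MISS; vc=[]
#2 0x1b1→b54/s6 L1-HIT; vc=[]
#3 0x1b7→b54/s6 L1-HIT; vc=[]
#4 0x1b6→b54/s6 L1-HIT; vc=[]
#5 0xe6→b28/s4 MISS; vc=[]
#6 0x42→b8/s0 MISS; vc=[32]
#7 0x1b6→b54/s6 L1-HIT; vc=[32]
#8 0x12e→b37/s5 MISS; vc=[32]
#9 0x1b1→b54/s6 L1-HIT; vc=[32]
#10 0x64→b12/s4 MISS; vc=[32,28]
#11 0x12c→b37/s5 L1-HIT; vc=[32,28]
#12 0x43→b8/s0 L1-HIT; vc=[32,28]
#13 0x6c→b13/s5 MISS; vc=[32,28,37]
#14 0xa9→b21/s5 MISS; vc=[32,28,37,13]
#15 0x6c→b13/s5 VC-HIT; vc=[32,28,37,21]
#16 0x61→b12/s4 L1-HIT; vc=[32,28,37,21]
#17 0xa7→b20/s4 MISS; vc=[28,37,21,12]
#18 0x61→b12/s4 VC-HIT; vc=[28,37,21,20]

MISSES = 9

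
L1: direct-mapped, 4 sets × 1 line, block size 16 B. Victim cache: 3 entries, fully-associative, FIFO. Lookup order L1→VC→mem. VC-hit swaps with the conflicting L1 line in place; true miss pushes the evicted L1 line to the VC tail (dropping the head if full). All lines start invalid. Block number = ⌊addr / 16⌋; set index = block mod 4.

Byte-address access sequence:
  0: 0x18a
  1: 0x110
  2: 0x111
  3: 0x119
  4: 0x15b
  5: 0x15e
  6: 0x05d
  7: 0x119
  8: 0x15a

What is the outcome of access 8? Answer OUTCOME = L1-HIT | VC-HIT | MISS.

OUTCOME = VC-HIT

  [0] addr=0x18a blk=24 s=0: MISS | VC []
  [1] addr=0x110 blk=17 s=1: MISS | VC []
  [2] addr=0x111 blk=17 s=1: L1-HIT | VC []
  [3] addr=0x119 blk=17 s=1: L1-HIT | VC []
  [4] addr=0x15b blk=21 s=1: MISS | VC [17]
  [5] addr=0x15e blk=21 s=1: L1-HIT | VC [17]
  [6] addr=0x5d blk=5 s=1: MISS | VC [17, 21]
  [7] addr=0x119 blk=17 s=1: VC-HIT | VC [5, 21]
  [8] addr=0x15a blk=21 s=1: VC-HIT | VC [5, 17]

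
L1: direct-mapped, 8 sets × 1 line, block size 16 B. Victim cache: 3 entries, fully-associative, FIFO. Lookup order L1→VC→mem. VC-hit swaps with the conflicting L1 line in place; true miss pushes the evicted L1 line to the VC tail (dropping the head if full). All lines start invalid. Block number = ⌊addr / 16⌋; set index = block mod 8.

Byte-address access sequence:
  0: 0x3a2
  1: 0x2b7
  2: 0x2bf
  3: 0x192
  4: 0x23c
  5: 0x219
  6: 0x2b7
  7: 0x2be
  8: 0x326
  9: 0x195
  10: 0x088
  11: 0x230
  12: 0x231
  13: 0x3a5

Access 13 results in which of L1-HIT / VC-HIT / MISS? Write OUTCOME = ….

OUTCOME = VC-HIT

0: 0x3a2 (blk 58, set 2) → MISS  vc=[]
1: 0x2b7 (blk 43, set 3) → MISS  vc=[]
2: 0x2bf (blk 43, set 3) → L1-HIT  vc=[]
3: 0x192 (blk 25, set 1) → MISS  vc=[]
4: 0x23c (blk 35, set 3) → MISS  vc=[43]
5: 0x219 (blk 33, set 1) → MISS  vc=[43, 25]
6: 0x2b7 (blk 43, set 3) → VC-HIT  vc=[35, 25]
7: 0x2be (blk 43, set 3) → L1-HIT  vc=[35, 25]
8: 0x326 (blk 50, set 2) → MISS  vc=[35, 25, 58]
9: 0x195 (blk 25, set 1) → VC-HIT  vc=[35, 33, 58]
10: 0x88 (blk 8, set 0) → MISS  vc=[35, 33, 58]
11: 0x230 (blk 35, set 3) → VC-HIT  vc=[43, 33, 58]
12: 0x231 (blk 35, set 3) → L1-HIT  vc=[43, 33, 58]
13: 0x3a5 (blk 58, set 2) → VC-HIT  vc=[43, 33, 50]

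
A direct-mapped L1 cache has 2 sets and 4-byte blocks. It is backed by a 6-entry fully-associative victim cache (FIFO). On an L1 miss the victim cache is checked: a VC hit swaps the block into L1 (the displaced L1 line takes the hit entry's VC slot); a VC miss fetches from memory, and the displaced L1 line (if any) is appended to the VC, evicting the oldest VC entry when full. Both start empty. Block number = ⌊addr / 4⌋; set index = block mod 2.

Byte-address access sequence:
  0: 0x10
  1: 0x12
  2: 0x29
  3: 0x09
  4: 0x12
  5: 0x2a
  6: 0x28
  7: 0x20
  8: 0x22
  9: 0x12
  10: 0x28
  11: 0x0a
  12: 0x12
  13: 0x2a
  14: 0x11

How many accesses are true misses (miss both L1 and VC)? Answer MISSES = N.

MISSES = 4

0: 0x10 (blk 4, set 0) → MISS  vc=[]
1: 0x12 (blk 4, set 0) → L1-HIT  vc=[]
2: 0x29 (blk 10, set 0) → MISS  vc=[4]
3: 0x9 (blk 2, set 0) → MISS  vc=[4, 10]
4: 0x12 (blk 4, set 0) → VC-HIT  vc=[2, 10]
5: 0x2a (blk 10, set 0) → VC-HIT  vc=[2, 4]
6: 0x28 (blk 10, set 0) → L1-HIT  vc=[2, 4]
7: 0x20 (blk 8, set 0) → MISS  vc=[2, 4, 10]
8: 0x22 (blk 8, set 0) → L1-HIT  vc=[2, 4, 10]
9: 0x12 (blk 4, set 0) → VC-HIT  vc=[2, 8, 10]
10: 0x28 (blk 10, set 0) → VC-HIT  vc=[2, 8, 4]
11: 0xa (blk 2, set 0) → VC-HIT  vc=[10, 8, 4]
12: 0x12 (blk 4, set 0) → VC-HIT  vc=[10, 8, 2]
13: 0x2a (blk 10, set 0) → VC-HIT  vc=[4, 8, 2]
14: 0x11 (blk 4, set 0) → VC-HIT  vc=[10, 8, 2]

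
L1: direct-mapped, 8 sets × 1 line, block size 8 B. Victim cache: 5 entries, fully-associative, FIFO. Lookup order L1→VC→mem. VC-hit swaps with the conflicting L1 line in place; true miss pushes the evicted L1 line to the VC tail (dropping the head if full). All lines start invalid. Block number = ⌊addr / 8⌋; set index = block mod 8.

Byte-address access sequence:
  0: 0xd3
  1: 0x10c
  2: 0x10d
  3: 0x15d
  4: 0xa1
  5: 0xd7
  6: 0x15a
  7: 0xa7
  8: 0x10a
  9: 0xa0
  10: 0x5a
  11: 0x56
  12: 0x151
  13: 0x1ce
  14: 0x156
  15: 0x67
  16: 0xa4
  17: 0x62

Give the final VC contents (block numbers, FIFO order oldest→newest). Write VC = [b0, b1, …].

  [0] addr=0xd3 blk=26 s=2: MISS | VC []
  [1] addr=0x10c blk=33 s=1: MISS | VC []
  [2] addr=0x10d blk=33 s=1: L1-HIT | VC []
  [3] addr=0x15d blk=43 s=3: MISS | VC []
  [4] addr=0xa1 blk=20 s=4: MISS | VC []
  [5] addr=0xd7 blk=26 s=2: L1-HIT | VC []
  [6] addr=0x15a blk=43 s=3: L1-HIT | VC []
  [7] addr=0xa7 blk=20 s=4: L1-HIT | VC []
  [8] addr=0x10a blk=33 s=1: L1-HIT | VC []
  [9] addr=0xa0 blk=20 s=4: L1-HIT | VC []
  [10] addr=0x5a blk=11 s=3: MISS | VC [43]
  [11] addr=0x56 blk=10 s=2: MISS | VC [43, 26]
  [12] addr=0x151 blk=42 s=2: MISS | VC [43, 26, 10]
  [13] addr=0x1ce blk=57 s=1: MISS | VC [43, 26, 10, 33]
  [14] addr=0x156 blk=42 s=2: L1-HIT | VC [43, 26, 10, 33]
  [15] addr=0x67 blk=12 s=4: MISS | VC [43, 26, 10, 33, 20]
  [16] addr=0xa4 blk=20 s=4: VC-HIT | VC [43, 26, 10, 33, 12]
  [17] addr=0x62 blk=12 s=4: VC-HIT | VC [43, 26, 10, 33, 20]

VC = [43, 26, 10, 33, 20]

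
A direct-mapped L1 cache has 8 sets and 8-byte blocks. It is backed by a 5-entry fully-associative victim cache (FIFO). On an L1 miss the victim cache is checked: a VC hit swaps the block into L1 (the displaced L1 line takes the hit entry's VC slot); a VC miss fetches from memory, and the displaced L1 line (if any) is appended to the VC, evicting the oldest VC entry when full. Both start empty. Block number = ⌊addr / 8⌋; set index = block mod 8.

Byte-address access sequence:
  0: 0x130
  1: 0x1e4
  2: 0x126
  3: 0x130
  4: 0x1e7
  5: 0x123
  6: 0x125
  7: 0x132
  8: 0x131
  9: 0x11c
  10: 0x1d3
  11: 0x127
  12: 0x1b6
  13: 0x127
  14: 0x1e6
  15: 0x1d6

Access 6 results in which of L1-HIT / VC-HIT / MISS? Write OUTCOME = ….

OUTCOME = L1-HIT

  [0] addr=0x130 blk=38 s=6: MISS | VC []
  [1] addr=0x1e4 blk=60 s=4: MISS | VC []
  [2] addr=0x126 blk=36 s=4: MISS | VC [60]
  [3] addr=0x130 blk=38 s=6: L1-HIT | VC [60]
  [4] addr=0x1e7 blk=60 s=4: VC-HIT | VC [36]
  [5] addr=0x123 blk=36 s=4: VC-HIT | VC [60]
  [6] addr=0x125 blk=36 s=4: L1-HIT | VC [60]
  [7] addr=0x132 blk=38 s=6: L1-HIT | VC [60]
  [8] addr=0x131 blk=38 s=6: L1-HIT | VC [60]
  [9] addr=0x11c blk=35 s=3: MISS | VC [60]
  [10] addr=0x1d3 blk=58 s=2: MISS | VC [60]
  [11] addr=0x127 blk=36 s=4: L1-HIT | VC [60]
  [12] addr=0x1b6 blk=54 s=6: MISS | VC [60, 38]
  [13] addr=0x127 blk=36 s=4: L1-HIT | VC [60, 38]
  [14] addr=0x1e6 blk=60 s=4: VC-HIT | VC [36, 38]
  [15] addr=0x1d6 blk=58 s=2: L1-HIT | VC [36, 38]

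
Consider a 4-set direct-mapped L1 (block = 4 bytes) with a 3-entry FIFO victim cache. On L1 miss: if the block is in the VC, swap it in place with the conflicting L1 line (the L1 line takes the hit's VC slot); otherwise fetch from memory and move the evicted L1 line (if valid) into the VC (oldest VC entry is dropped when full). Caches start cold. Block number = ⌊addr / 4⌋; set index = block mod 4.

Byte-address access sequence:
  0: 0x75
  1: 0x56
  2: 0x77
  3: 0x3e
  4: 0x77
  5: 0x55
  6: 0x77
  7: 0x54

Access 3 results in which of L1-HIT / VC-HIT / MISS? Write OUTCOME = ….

OUTCOME = MISS

#0 0x75→b29/s1 MISS; vc=[]
#1 0x56→b21/s1 MISS; vc=[29]
#2 0x77→b29/s1 VC-HIT; vc=[21]
#3 0x3e→b15/s3 MISS; vc=[21]
#4 0x77→b29/s1 L1-HIT; vc=[21]
#5 0x55→b21/s1 VC-HIT; vc=[29]
#6 0x77→b29/s1 VC-HIT; vc=[21]
#7 0x54→b21/s1 VC-HIT; vc=[29]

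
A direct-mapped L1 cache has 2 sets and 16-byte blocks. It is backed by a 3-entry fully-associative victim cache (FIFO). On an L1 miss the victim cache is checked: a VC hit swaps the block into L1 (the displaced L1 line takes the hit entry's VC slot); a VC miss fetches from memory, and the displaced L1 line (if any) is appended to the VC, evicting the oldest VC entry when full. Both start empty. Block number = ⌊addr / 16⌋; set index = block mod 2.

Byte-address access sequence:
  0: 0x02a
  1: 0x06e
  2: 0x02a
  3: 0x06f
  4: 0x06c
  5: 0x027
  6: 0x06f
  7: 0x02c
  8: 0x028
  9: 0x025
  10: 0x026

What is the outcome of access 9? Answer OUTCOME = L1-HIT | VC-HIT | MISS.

OUTCOME = L1-HIT

  [0] addr=0x2a blk=2 s=0: MISS | VC []
  [1] addr=0x6e blk=6 s=0: MISS | VC [2]
  [2] addr=0x2a blk=2 s=0: VC-HIT | VC [6]
  [3] addr=0x6f blk=6 s=0: VC-HIT | VC [2]
  [4] addr=0x6c blk=6 s=0: L1-HIT | VC [2]
  [5] addr=0x27 blk=2 s=0: VC-HIT | VC [6]
  [6] addr=0x6f blk=6 s=0: VC-HIT | VC [2]
  [7] addr=0x2c blk=2 s=0: VC-HIT | VC [6]
  [8] addr=0x28 blk=2 s=0: L1-HIT | VC [6]
  [9] addr=0x25 blk=2 s=0: L1-HIT | VC [6]
  [10] addr=0x26 blk=2 s=0: L1-HIT | VC [6]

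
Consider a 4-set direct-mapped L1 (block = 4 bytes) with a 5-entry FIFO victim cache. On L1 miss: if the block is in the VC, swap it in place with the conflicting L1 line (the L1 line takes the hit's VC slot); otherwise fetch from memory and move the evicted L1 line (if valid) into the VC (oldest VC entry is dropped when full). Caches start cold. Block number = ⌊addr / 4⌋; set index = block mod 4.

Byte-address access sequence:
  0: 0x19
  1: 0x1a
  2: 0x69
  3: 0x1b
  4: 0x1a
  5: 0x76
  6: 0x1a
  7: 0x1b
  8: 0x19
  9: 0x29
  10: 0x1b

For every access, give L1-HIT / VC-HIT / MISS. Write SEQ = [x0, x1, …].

SEQ = [MISS, L1-HIT, MISS, VC-HIT, L1-HIT, MISS, L1-HIT, L1-HIT, L1-HIT, MISS, VC-HIT]

  [0] addr=0x19 blk=6 s=2: MISS | VC []
  [1] addr=0x1a blk=6 s=2: L1-HIT | VC []
  [2] addr=0x69 blk=26 s=2: MISS | VC [6]
  [3] addr=0x1b blk=6 s=2: VC-HIT | VC [26]
  [4] addr=0x1a blk=6 s=2: L1-HIT | VC [26]
  [5] addr=0x76 blk=29 s=1: MISS | VC [26]
  [6] addr=0x1a blk=6 s=2: L1-HIT | VC [26]
  [7] addr=0x1b blk=6 s=2: L1-HIT | VC [26]
  [8] addr=0x19 blk=6 s=2: L1-HIT | VC [26]
  [9] addr=0x29 blk=10 s=2: MISS | VC [26, 6]
  [10] addr=0x1b blk=6 s=2: VC-HIT | VC [26, 10]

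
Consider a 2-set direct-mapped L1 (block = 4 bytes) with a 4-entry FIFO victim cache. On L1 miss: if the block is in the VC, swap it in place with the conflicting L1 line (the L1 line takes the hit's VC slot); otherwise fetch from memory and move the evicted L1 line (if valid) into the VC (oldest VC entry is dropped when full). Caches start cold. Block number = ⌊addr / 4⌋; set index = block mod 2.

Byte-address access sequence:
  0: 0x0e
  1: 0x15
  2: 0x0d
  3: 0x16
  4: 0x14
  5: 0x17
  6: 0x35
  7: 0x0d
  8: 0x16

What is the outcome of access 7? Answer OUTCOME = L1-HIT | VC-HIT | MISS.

#0 0xe→b3/s1 MISS; vc=[]
#1 0x15→b5/s1 MISS; vc=[3]
#2 0xd→b3/s1 VC-HIT; vc=[5]
#3 0x16→b5/s1 VC-HIT; vc=[3]
#4 0x14→b5/s1 L1-HIT; vc=[3]
#5 0x17→b5/s1 L1-HIT; vc=[3]
#6 0x35→b13/s1 MISS; vc=[3,5]
#7 0xd→b3/s1 VC-HIT; vc=[13,5]
#8 0x16→b5/s1 VC-HIT; vc=[13,3]

OUTCOME = VC-HIT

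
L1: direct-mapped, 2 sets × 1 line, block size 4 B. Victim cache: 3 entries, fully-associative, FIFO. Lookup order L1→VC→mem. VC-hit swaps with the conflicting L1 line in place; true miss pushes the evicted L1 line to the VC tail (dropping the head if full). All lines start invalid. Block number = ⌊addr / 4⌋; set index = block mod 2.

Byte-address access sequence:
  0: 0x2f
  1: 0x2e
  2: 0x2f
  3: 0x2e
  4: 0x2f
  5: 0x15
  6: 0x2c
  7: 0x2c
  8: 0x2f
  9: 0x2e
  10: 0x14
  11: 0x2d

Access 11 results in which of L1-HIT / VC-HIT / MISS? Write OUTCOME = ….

OUTCOME = VC-HIT

0: 0x2f (blk 11, set 1) → MISS  vc=[]
1: 0x2e (blk 11, set 1) → L1-HIT  vc=[]
2: 0x2f (blk 11, set 1) → L1-HIT  vc=[]
3: 0x2e (blk 11, set 1) → L1-HIT  vc=[]
4: 0x2f (blk 11, set 1) → L1-HIT  vc=[]
5: 0x15 (blk 5, set 1) → MISS  vc=[11]
6: 0x2c (blk 11, set 1) → VC-HIT  vc=[5]
7: 0x2c (blk 11, set 1) → L1-HIT  vc=[5]
8: 0x2f (blk 11, set 1) → L1-HIT  vc=[5]
9: 0x2e (blk 11, set 1) → L1-HIT  vc=[5]
10: 0x14 (blk 5, set 1) → VC-HIT  vc=[11]
11: 0x2d (blk 11, set 1) → VC-HIT  vc=[5]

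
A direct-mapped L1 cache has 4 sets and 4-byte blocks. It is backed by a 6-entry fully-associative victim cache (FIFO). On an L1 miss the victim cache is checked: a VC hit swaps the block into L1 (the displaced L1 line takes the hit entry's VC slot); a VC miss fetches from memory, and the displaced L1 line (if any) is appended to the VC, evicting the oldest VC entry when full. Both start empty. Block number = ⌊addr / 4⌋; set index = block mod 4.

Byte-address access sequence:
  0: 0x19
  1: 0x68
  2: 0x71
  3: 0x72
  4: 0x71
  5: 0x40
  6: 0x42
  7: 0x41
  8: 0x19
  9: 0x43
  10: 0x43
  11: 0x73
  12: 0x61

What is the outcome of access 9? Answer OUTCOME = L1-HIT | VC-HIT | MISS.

#0 0x19→b6/s2 MISS; vc=[]
#1 0x68→b26/s2 MISS; vc=[6]
#2 0x71→b28/s0 MISS; vc=[6]
#3 0x72→b28/s0 L1-HIT; vc=[6]
#4 0x71→b28/s0 L1-HIT; vc=[6]
#5 0x40→b16/s0 MISS; vc=[6,28]
#6 0x42→b16/s0 L1-HIT; vc=[6,28]
#7 0x41→b16/s0 L1-HIT; vc=[6,28]
#8 0x19→b6/s2 VC-HIT; vc=[26,28]
#9 0x43→b16/s0 L1-HIT; vc=[26,28]
#10 0x43→b16/s0 L1-HIT; vc=[26,28]
#11 0x73→b28/s0 VC-HIT; vc=[26,16]
#12 0x61→b24/s0 MISS; vc=[26,16,28]

OUTCOME = L1-HIT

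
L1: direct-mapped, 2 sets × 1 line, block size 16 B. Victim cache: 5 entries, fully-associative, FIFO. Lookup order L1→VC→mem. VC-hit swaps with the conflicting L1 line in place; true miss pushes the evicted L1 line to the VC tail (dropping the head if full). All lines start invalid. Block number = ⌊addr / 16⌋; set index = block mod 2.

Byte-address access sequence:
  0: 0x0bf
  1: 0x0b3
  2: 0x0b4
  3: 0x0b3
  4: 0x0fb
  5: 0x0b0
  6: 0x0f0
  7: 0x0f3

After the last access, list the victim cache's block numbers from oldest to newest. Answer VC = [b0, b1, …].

VC = [11]

#0 0xbf→b11/s1 MISS; vc=[]
#1 0xb3→b11/s1 L1-HIT; vc=[]
#2 0xb4→b11/s1 L1-HIT; vc=[]
#3 0xb3→b11/s1 L1-HIT; vc=[]
#4 0xfb→b15/s1 MISS; vc=[11]
#5 0xb0→b11/s1 VC-HIT; vc=[15]
#6 0xf0→b15/s1 VC-HIT; vc=[11]
#7 0xf3→b15/s1 L1-HIT; vc=[11]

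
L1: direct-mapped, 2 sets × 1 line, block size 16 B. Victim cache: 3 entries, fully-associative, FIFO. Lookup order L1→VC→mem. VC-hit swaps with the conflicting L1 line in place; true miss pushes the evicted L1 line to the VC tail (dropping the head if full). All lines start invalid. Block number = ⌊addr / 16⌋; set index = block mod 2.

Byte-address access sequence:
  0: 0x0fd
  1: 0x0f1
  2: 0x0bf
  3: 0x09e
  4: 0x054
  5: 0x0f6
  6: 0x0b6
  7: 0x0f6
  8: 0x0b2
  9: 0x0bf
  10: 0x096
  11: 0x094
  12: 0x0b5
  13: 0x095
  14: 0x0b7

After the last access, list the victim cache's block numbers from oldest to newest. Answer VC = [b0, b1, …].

VC = [5, 15, 9]

  [0] addr=0xfd blk=15 s=1: MISS | VC []
  [1] addr=0xf1 blk=15 s=1: L1-HIT | VC []
  [2] addr=0xbf blk=11 s=1: MISS | VC [15]
  [3] addr=0x9e blk=9 s=1: MISS | VC [15, 11]
  [4] addr=0x54 blk=5 s=1: MISS | VC [15, 11, 9]
  [5] addr=0xf6 blk=15 s=1: VC-HIT | VC [5, 11, 9]
  [6] addr=0xb6 blk=11 s=1: VC-HIT | VC [5, 15, 9]
  [7] addr=0xf6 blk=15 s=1: VC-HIT | VC [5, 11, 9]
  [8] addr=0xb2 blk=11 s=1: VC-HIT | VC [5, 15, 9]
  [9] addr=0xbf blk=11 s=1: L1-HIT | VC [5, 15, 9]
  [10] addr=0x96 blk=9 s=1: VC-HIT | VC [5, 15, 11]
  [11] addr=0x94 blk=9 s=1: L1-HIT | VC [5, 15, 11]
  [12] addr=0xb5 blk=11 s=1: VC-HIT | VC [5, 15, 9]
  [13] addr=0x95 blk=9 s=1: VC-HIT | VC [5, 15, 11]
  [14] addr=0xb7 blk=11 s=1: VC-HIT | VC [5, 15, 9]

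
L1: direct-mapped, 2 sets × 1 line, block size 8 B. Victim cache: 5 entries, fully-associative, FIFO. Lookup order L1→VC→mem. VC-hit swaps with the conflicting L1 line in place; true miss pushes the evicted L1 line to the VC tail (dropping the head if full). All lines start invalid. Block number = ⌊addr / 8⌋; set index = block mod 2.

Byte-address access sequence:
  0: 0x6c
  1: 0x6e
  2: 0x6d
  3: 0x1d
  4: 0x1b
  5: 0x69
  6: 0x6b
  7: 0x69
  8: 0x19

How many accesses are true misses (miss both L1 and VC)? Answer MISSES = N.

MISSES = 2

  [0] addr=0x6c blk=13 s=1: MISS | VC []
  [1] addr=0x6e blk=13 s=1: L1-HIT | VC []
  [2] addr=0x6d blk=13 s=1: L1-HIT | VC []
  [3] addr=0x1d blk=3 s=1: MISS | VC [13]
  [4] addr=0x1b blk=3 s=1: L1-HIT | VC [13]
  [5] addr=0x69 blk=13 s=1: VC-HIT | VC [3]
  [6] addr=0x6b blk=13 s=1: L1-HIT | VC [3]
  [7] addr=0x69 blk=13 s=1: L1-HIT | VC [3]
  [8] addr=0x19 blk=3 s=1: VC-HIT | VC [13]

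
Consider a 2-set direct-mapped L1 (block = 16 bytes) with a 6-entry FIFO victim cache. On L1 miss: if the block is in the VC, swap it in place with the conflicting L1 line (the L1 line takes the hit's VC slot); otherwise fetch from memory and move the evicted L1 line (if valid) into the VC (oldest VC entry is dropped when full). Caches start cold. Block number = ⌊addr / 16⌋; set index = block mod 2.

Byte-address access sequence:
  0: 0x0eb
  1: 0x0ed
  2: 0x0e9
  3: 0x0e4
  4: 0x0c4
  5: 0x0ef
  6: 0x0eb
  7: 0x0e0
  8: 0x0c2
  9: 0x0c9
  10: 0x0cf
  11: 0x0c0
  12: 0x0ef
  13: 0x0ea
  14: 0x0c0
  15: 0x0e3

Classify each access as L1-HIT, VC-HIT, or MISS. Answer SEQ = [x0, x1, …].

SEQ = [MISS, L1-HIT, L1-HIT, L1-HIT, MISS, VC-HIT, L1-HIT, L1-HIT, VC-HIT, L1-HIT, L1-HIT, L1-HIT, VC-HIT, L1-HIT, VC-HIT, VC-HIT]

#0 0xeb→b14/s0 MISS; vc=[]
#1 0xed→b14/s0 L1-HIT; vc=[]
#2 0xe9→b14/s0 L1-HIT; vc=[]
#3 0xe4→b14/s0 L1-HIT; vc=[]
#4 0xc4→b12/s0 MISS; vc=[14]
#5 0xef→b14/s0 VC-HIT; vc=[12]
#6 0xeb→b14/s0 L1-HIT; vc=[12]
#7 0xe0→b14/s0 L1-HIT; vc=[12]
#8 0xc2→b12/s0 VC-HIT; vc=[14]
#9 0xc9→b12/s0 L1-HIT; vc=[14]
#10 0xcf→b12/s0 L1-HIT; vc=[14]
#11 0xc0→b12/s0 L1-HIT; vc=[14]
#12 0xef→b14/s0 VC-HIT; vc=[12]
#13 0xea→b14/s0 L1-HIT; vc=[12]
#14 0xc0→b12/s0 VC-HIT; vc=[14]
#15 0xe3→b14/s0 VC-HIT; vc=[12]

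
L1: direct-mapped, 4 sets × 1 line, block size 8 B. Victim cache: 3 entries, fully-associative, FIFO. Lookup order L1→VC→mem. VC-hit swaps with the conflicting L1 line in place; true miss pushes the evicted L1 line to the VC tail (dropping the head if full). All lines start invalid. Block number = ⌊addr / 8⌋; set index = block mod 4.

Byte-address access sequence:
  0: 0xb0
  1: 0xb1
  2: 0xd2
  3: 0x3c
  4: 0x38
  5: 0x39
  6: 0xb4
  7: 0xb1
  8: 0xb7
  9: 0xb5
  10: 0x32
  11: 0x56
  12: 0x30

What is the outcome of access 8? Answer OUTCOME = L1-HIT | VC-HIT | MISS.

OUTCOME = L1-HIT

  [0] addr=0xb0 blk=22 s=2: MISS | VC []
  [1] addr=0xb1 blk=22 s=2: L1-HIT | VC []
  [2] addr=0xd2 blk=26 s=2: MISS | VC [22]
  [3] addr=0x3c blk=7 s=3: MISS | VC [22]
  [4] addr=0x38 blk=7 s=3: L1-HIT | VC [22]
  [5] addr=0x39 blk=7 s=3: L1-HIT | VC [22]
  [6] addr=0xb4 blk=22 s=2: VC-HIT | VC [26]
  [7] addr=0xb1 blk=22 s=2: L1-HIT | VC [26]
  [8] addr=0xb7 blk=22 s=2: L1-HIT | VC [26]
  [9] addr=0xb5 blk=22 s=2: L1-HIT | VC [26]
  [10] addr=0x32 blk=6 s=2: MISS | VC [26, 22]
  [11] addr=0x56 blk=10 s=2: MISS | VC [26, 22, 6]
  [12] addr=0x30 blk=6 s=2: VC-HIT | VC [26, 22, 10]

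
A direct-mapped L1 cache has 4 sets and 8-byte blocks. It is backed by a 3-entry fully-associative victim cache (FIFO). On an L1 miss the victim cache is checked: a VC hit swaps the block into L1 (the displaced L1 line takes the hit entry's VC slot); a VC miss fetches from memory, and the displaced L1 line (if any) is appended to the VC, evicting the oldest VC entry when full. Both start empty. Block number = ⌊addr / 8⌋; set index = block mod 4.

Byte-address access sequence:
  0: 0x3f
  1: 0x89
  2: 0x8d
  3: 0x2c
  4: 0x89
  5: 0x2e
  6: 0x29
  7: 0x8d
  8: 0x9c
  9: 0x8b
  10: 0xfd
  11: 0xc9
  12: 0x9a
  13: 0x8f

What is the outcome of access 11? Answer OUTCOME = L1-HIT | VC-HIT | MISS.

OUTCOME = MISS

  [0] addr=0x3f blk=7 s=3: MISS | VC []
  [1] addr=0x89 blk=17 s=1: MISS | VC []
  [2] addr=0x8d blk=17 s=1: L1-HIT | VC []
  [3] addr=0x2c blk=5 s=1: MISS | VC [17]
  [4] addr=0x89 blk=17 s=1: VC-HIT | VC [5]
  [5] addr=0x2e blk=5 s=1: VC-HIT | VC [17]
  [6] addr=0x29 blk=5 s=1: L1-HIT | VC [17]
  [7] addr=0x8d blk=17 s=1: VC-HIT | VC [5]
  [8] addr=0x9c blk=19 s=3: MISS | VC [5, 7]
  [9] addr=0x8b blk=17 s=1: L1-HIT | VC [5, 7]
  [10] addr=0xfd blk=31 s=3: MISS | VC [5, 7, 19]
  [11] addr=0xc9 blk=25 s=1: MISS | VC [7, 19, 17]
  [12] addr=0x9a blk=19 s=3: VC-HIT | VC [7, 31, 17]
  [13] addr=0x8f blk=17 s=1: VC-HIT | VC [7, 31, 25]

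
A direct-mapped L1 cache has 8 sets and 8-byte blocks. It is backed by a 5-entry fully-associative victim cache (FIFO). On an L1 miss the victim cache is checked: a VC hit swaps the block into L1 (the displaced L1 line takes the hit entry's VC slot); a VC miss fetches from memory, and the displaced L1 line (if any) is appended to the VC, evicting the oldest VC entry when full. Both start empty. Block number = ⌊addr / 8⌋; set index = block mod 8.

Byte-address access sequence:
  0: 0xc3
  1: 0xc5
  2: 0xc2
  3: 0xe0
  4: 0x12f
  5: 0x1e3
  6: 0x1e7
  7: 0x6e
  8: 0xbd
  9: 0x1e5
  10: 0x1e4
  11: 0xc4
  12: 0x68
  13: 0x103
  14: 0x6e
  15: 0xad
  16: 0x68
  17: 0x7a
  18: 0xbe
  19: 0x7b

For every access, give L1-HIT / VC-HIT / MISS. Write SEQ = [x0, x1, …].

0: 0xc3 (blk 24, set 0) → MISS  vc=[]
1: 0xc5 (blk 24, set 0) → L1-HIT  vc=[]
2: 0xc2 (blk 24, set 0) → L1-HIT  vc=[]
3: 0xe0 (blk 28, set 4) → MISS  vc=[]
4: 0x12f (blk 37, set 5) → MISS  vc=[]
5: 0x1e3 (blk 60, set 4) → MISS  vc=[28]
6: 0x1e7 (blk 60, set 4) → L1-HIT  vc=[28]
7: 0x6e (blk 13, set 5) → MISS  vc=[28, 37]
8: 0xbd (blk 23, set 7) → MISS  vc=[28, 37]
9: 0x1e5 (blk 60, set 4) → L1-HIT  vc=[28, 37]
10: 0x1e4 (blk 60, set 4) → L1-HIT  vc=[28, 37]
11: 0xc4 (blk 24, set 0) → L1-HIT  vc=[28, 37]
12: 0x68 (blk 13, set 5) → L1-HIT  vc=[28, 37]
13: 0x103 (blk 32, set 0) → MISS  vc=[28, 37, 24]
14: 0x6e (blk 13, set 5) → L1-HIT  vc=[28, 37, 24]
15: 0xad (blk 21, set 5) → MISS  vc=[28, 37, 24, 13]
16: 0x68 (blk 13, set 5) → VC-HIT  vc=[28, 37, 24, 21]
17: 0x7a (blk 15, set 7) → MISS  vc=[28, 37, 24, 21, 23]
18: 0xbe (blk 23, set 7) → VC-HIT  vc=[28, 37, 24, 21, 15]
19: 0x7b (blk 15, set 7) → VC-HIT  vc=[28, 37, 24, 21, 23]

SEQ = [MISS, L1-HIT, L1-HIT, MISS, MISS, MISS, L1-HIT, MISS, MISS, L1-HIT, L1-HIT, L1-HIT, L1-HIT, MISS, L1-HIT, MISS, VC-HIT, MISS, VC-HIT, VC-HIT]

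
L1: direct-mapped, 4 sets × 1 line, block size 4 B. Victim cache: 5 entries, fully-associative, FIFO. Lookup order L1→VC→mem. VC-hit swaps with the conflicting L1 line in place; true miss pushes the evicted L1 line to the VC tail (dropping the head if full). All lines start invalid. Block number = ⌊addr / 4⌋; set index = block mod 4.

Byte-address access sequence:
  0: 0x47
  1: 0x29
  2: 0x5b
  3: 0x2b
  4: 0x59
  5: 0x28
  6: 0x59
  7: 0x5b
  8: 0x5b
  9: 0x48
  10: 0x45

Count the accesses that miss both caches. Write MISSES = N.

#0 0x47→b17/s1 MISS; vc=[]
#1 0x29→b10/s2 MISS; vc=[]
#2 0x5b→b22/s2 MISS; vc=[10]
#3 0x2b→b10/s2 VC-HIT; vc=[22]
#4 0x59→b22/s2 VC-HIT; vc=[10]
#5 0x28→b10/s2 VC-HIT; vc=[22]
#6 0x59→b22/s2 VC-HIT; vc=[10]
#7 0x5b→b22/s2 L1-HIT; vc=[10]
#8 0x5b→b22/s2 L1-HIT; vc=[10]
#9 0x48→b18/s2 MISS; vc=[10,22]
#10 0x45→b17/s1 L1-HIT; vc=[10,22]

MISSES = 4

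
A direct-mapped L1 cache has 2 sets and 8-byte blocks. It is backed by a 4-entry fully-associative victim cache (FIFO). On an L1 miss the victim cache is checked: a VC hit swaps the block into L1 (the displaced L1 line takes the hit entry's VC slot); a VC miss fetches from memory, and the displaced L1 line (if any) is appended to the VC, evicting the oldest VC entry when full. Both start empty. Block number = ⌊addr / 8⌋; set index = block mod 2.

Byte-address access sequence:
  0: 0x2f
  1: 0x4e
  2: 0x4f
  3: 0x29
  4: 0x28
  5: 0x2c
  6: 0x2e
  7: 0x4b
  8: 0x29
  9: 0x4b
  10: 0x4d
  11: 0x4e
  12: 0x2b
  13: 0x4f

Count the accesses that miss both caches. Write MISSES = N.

MISSES = 2

#0 0x2f→b5/s1 MISS; vc=[]
#1 0x4e→b9/s1 MISS; vc=[5]
#2 0x4f→b9/s1 L1-HIT; vc=[5]
#3 0x29→b5/s1 VC-HIT; vc=[9]
#4 0x28→b5/s1 L1-HIT; vc=[9]
#5 0x2c→b5/s1 L1-HIT; vc=[9]
#6 0x2e→b5/s1 L1-HIT; vc=[9]
#7 0x4b→b9/s1 VC-HIT; vc=[5]
#8 0x29→b5/s1 VC-HIT; vc=[9]
#9 0x4b→b9/s1 VC-HIT; vc=[5]
#10 0x4d→b9/s1 L1-HIT; vc=[5]
#11 0x4e→b9/s1 L1-HIT; vc=[5]
#12 0x2b→b5/s1 VC-HIT; vc=[9]
#13 0x4f→b9/s1 VC-HIT; vc=[5]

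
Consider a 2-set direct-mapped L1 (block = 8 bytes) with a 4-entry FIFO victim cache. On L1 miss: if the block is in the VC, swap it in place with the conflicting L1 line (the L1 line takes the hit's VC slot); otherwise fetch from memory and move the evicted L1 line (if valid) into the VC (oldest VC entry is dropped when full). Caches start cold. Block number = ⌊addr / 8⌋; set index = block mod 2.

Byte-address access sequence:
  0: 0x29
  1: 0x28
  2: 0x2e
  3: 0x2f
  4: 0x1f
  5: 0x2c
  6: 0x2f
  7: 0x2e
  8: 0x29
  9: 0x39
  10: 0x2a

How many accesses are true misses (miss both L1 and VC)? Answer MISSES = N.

#0 0x29→b5/s1 MISS; vc=[]
#1 0x28→b5/s1 L1-HIT; vc=[]
#2 0x2e→b5/s1 L1-HIT; vc=[]
#3 0x2f→b5/s1 L1-HIT; vc=[]
#4 0x1f→b3/s1 MISS; vc=[5]
#5 0x2c→b5/s1 VC-HIT; vc=[3]
#6 0x2f→b5/s1 L1-HIT; vc=[3]
#7 0x2e→b5/s1 L1-HIT; vc=[3]
#8 0x29→b5/s1 L1-HIT; vc=[3]
#9 0x39→b7/s1 MISS; vc=[3,5]
#10 0x2a→b5/s1 VC-HIT; vc=[3,7]

MISSES = 3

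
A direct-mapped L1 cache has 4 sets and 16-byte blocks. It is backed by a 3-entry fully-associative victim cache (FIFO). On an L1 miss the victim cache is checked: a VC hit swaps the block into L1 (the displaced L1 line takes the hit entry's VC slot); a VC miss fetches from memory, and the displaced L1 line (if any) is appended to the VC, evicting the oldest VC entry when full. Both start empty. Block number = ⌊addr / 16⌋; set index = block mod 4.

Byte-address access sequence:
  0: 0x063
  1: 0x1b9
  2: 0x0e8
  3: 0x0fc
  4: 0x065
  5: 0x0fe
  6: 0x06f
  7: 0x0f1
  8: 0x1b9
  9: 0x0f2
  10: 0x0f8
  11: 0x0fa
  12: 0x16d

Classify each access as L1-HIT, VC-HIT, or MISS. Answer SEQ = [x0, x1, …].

SEQ = [MISS, MISS, MISS, MISS, VC-HIT, L1-HIT, L1-HIT, L1-HIT, VC-HIT, VC-HIT, L1-HIT, L1-HIT, MISS]

#0 0x63→b6/s2 MISS; vc=[]
#1 0x1b9→b27/s3 MISS; vc=[]
#2 0xe8→b14/s2 MISS; vc=[6]
#3 0xfc→b15/s3 MISS; vc=[6,27]
#4 0x65→b6/s2 VC-HIT; vc=[14,27]
#5 0xfe→b15/s3 L1-HIT; vc=[14,27]
#6 0x6f→b6/s2 L1-HIT; vc=[14,27]
#7 0xf1→b15/s3 L1-HIT; vc=[14,27]
#8 0x1b9→b27/s3 VC-HIT; vc=[14,15]
#9 0xf2→b15/s3 VC-HIT; vc=[14,27]
#10 0xf8→b15/s3 L1-HIT; vc=[14,27]
#11 0xfa→b15/s3 L1-HIT; vc=[14,27]
#12 0x16d→b22/s2 MISS; vc=[14,27,6]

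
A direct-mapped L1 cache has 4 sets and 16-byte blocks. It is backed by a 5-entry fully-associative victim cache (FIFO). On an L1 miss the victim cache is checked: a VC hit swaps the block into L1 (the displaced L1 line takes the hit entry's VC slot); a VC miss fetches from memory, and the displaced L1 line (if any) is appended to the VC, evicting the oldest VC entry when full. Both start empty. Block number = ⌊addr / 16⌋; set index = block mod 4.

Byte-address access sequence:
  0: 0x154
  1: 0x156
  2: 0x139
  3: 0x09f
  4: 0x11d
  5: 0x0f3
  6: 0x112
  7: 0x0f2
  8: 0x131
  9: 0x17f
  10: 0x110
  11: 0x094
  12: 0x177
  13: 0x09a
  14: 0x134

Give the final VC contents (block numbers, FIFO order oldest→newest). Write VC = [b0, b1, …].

VC = [21, 17, 15, 23]

0: 0x154 (blk 21, set 1) → MISS  vc=[]
1: 0x156 (blk 21, set 1) → L1-HIT  vc=[]
2: 0x139 (blk 19, set 3) → MISS  vc=[]
3: 0x9f (blk 9, set 1) → MISS  vc=[21]
4: 0x11d (blk 17, set 1) → MISS  vc=[21, 9]
5: 0xf3 (blk 15, set 3) → MISS  vc=[21, 9, 19]
6: 0x112 (blk 17, set 1) → L1-HIT  vc=[21, 9, 19]
7: 0xf2 (blk 15, set 3) → L1-HIT  vc=[21, 9, 19]
8: 0x131 (blk 19, set 3) → VC-HIT  vc=[21, 9, 15]
9: 0x17f (blk 23, set 3) → MISS  vc=[21, 9, 15, 19]
10: 0x110 (blk 17, set 1) → L1-HIT  vc=[21, 9, 15, 19]
11: 0x94 (blk 9, set 1) → VC-HIT  vc=[21, 17, 15, 19]
12: 0x177 (blk 23, set 3) → L1-HIT  vc=[21, 17, 15, 19]
13: 0x9a (blk 9, set 1) → L1-HIT  vc=[21, 17, 15, 19]
14: 0x134 (blk 19, set 3) → VC-HIT  vc=[21, 17, 15, 23]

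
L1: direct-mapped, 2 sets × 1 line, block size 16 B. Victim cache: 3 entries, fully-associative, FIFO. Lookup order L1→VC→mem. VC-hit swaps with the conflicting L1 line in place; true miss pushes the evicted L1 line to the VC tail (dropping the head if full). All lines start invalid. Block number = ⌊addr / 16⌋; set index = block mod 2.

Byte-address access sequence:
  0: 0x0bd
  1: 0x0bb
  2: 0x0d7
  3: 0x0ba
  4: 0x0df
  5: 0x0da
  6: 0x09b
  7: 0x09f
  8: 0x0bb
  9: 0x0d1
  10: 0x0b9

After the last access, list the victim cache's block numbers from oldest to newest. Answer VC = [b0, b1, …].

VC = [9, 13]

#0 0xbd→b11/s1 MISS; vc=[]
#1 0xbb→b11/s1 L1-HIT; vc=[]
#2 0xd7→b13/s1 MISS; vc=[11]
#3 0xba→b11/s1 VC-HIT; vc=[13]
#4 0xdf→b13/s1 VC-HIT; vc=[11]
#5 0xda→b13/s1 L1-HIT; vc=[11]
#6 0x9b→b9/s1 MISS; vc=[11,13]
#7 0x9f→b9/s1 L1-HIT; vc=[11,13]
#8 0xbb→b11/s1 VC-HIT; vc=[9,13]
#9 0xd1→b13/s1 VC-HIT; vc=[9,11]
#10 0xb9→b11/s1 VC-HIT; vc=[9,13]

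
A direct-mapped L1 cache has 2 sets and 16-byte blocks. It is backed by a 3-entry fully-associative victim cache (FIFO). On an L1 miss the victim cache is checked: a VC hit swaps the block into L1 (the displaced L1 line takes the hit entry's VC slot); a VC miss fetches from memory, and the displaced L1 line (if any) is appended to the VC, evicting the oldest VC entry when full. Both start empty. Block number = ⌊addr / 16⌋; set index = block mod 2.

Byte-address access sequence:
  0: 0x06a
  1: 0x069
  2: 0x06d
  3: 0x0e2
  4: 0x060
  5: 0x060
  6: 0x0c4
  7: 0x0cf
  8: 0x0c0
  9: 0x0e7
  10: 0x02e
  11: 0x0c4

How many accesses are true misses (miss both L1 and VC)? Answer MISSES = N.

#0 0x6a→b6/s0 MISS; vc=[]
#1 0x69→b6/s0 L1-HIT; vc=[]
#2 0x6d→b6/s0 L1-HIT; vc=[]
#3 0xe2→b14/s0 MISS; vc=[6]
#4 0x60→b6/s0 VC-HIT; vc=[14]
#5 0x60→b6/s0 L1-HIT; vc=[14]
#6 0xc4→b12/s0 MISS; vc=[14,6]
#7 0xcf→b12/s0 L1-HIT; vc=[14,6]
#8 0xc0→b12/s0 L1-HIT; vc=[14,6]
#9 0xe7→b14/s0 VC-HIT; vc=[12,6]
#10 0x2e→b2/s0 MISS; vc=[12,6,14]
#11 0xc4→b12/s0 VC-HIT; vc=[2,6,14]

MISSES = 4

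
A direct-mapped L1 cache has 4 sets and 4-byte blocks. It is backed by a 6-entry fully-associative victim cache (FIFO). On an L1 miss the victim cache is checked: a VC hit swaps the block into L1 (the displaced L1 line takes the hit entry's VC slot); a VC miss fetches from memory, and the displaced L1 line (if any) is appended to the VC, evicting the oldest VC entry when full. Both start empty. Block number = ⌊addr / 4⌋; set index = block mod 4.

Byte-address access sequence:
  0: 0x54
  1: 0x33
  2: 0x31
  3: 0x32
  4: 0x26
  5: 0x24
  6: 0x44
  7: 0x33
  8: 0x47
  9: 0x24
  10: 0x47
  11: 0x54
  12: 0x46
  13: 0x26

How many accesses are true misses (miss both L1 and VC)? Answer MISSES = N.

MISSES = 4

#0 0x54→b21/s1 MISS; vc=[]
#1 0x33→b12/s0 MISS; vc=[]
#2 0x31→b12/s0 L1-HIT; vc=[]
#3 0x32→b12/s0 L1-HIT; vc=[]
#4 0x26→b9/s1 MISS; vc=[21]
#5 0x24→b9/s1 L1-HIT; vc=[21]
#6 0x44→b17/s1 MISS; vc=[21,9]
#7 0x33→b12/s0 L1-HIT; vc=[21,9]
#8 0x47→b17/s1 L1-HIT; vc=[21,9]
#9 0x24→b9/s1 VC-HIT; vc=[21,17]
#10 0x47→b17/s1 VC-HIT; vc=[21,9]
#11 0x54→b21/s1 VC-HIT; vc=[17,9]
#12 0x46→b17/s1 VC-HIT; vc=[21,9]
#13 0x26→b9/s1 VC-HIT; vc=[21,17]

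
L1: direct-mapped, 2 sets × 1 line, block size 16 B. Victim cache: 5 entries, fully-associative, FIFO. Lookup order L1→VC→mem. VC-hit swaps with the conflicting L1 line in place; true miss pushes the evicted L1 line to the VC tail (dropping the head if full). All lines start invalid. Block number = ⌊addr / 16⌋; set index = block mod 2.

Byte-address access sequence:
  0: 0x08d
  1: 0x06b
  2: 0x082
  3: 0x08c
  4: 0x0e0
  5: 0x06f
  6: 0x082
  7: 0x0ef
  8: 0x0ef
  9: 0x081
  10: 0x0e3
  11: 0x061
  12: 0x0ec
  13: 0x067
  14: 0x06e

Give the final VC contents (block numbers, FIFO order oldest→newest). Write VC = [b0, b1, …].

VC = [8, 14]

#0 0x8d→b8/s0 MISS; vc=[]
#1 0x6b→b6/s0 MISS; vc=[8]
#2 0x82→b8/s0 VC-HIT; vc=[6]
#3 0x8c→b8/s0 L1-HIT; vc=[6]
#4 0xe0→b14/s0 MISS; vc=[6,8]
#5 0x6f→b6/s0 VC-HIT; vc=[14,8]
#6 0x82→b8/s0 VC-HIT; vc=[14,6]
#7 0xef→b14/s0 VC-HIT; vc=[8,6]
#8 0xef→b14/s0 L1-HIT; vc=[8,6]
#9 0x81→b8/s0 VC-HIT; vc=[14,6]
#10 0xe3→b14/s0 VC-HIT; vc=[8,6]
#11 0x61→b6/s0 VC-HIT; vc=[8,14]
#12 0xec→b14/s0 VC-HIT; vc=[8,6]
#13 0x67→b6/s0 VC-HIT; vc=[8,14]
#14 0x6e→b6/s0 L1-HIT; vc=[8,14]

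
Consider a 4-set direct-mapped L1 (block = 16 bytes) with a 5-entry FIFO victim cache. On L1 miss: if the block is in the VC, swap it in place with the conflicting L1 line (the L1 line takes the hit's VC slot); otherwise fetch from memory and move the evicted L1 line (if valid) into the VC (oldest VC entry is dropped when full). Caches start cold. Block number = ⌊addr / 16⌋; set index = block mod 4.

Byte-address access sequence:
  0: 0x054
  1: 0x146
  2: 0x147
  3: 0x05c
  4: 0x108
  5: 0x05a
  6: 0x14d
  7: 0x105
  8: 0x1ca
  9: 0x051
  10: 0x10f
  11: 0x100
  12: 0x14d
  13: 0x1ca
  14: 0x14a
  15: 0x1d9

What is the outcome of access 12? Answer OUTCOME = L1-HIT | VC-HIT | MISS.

OUTCOME = VC-HIT

0: 0x54 (blk 5, set 1) → MISS  vc=[]
1: 0x146 (blk 20, set 0) → MISS  vc=[]
2: 0x147 (blk 20, set 0) → L1-HIT  vc=[]
3: 0x5c (blk 5, set 1) → L1-HIT  vc=[]
4: 0x108 (blk 16, set 0) → MISS  vc=[20]
5: 0x5a (blk 5, set 1) → L1-HIT  vc=[20]
6: 0x14d (blk 20, set 0) → VC-HIT  vc=[16]
7: 0x105 (blk 16, set 0) → VC-HIT  vc=[20]
8: 0x1ca (blk 28, set 0) → MISS  vc=[20, 16]
9: 0x51 (blk 5, set 1) → L1-HIT  vc=[20, 16]
10: 0x10f (blk 16, set 0) → VC-HIT  vc=[20, 28]
11: 0x100 (blk 16, set 0) → L1-HIT  vc=[20, 28]
12: 0x14d (blk 20, set 0) → VC-HIT  vc=[16, 28]
13: 0x1ca (blk 28, set 0) → VC-HIT  vc=[16, 20]
14: 0x14a (blk 20, set 0) → VC-HIT  vc=[16, 28]
15: 0x1d9 (blk 29, set 1) → MISS  vc=[16, 28, 5]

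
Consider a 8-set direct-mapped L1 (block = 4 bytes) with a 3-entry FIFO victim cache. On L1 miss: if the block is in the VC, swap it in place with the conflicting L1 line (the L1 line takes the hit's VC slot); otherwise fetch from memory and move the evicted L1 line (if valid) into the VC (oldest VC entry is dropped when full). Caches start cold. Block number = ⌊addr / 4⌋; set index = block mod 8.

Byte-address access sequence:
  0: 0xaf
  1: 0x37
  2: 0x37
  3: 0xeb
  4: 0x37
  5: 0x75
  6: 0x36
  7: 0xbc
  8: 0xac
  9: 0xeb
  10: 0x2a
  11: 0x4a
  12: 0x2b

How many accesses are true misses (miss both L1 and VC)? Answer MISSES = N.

MISSES = 7

0: 0xaf (blk 43, set 3) → MISS  vc=[]
1: 0x37 (blk 13, set 5) → MISS  vc=[]
2: 0x37 (blk 13, set 5) → L1-HIT  vc=[]
3: 0xeb (blk 58, set 2) → MISS  vc=[]
4: 0x37 (blk 13, set 5) → L1-HIT  vc=[]
5: 0x75 (blk 29, set 5) → MISS  vc=[13]
6: 0x36 (blk 13, set 5) → VC-HIT  vc=[29]
7: 0xbc (blk 47, set 7) → MISS  vc=[29]
8: 0xac (blk 43, set 3) → L1-HIT  vc=[29]
9: 0xeb (blk 58, set 2) → L1-HIT  vc=[29]
10: 0x2a (blk 10, set 2) → MISS  vc=[29, 58]
11: 0x4a (blk 18, set 2) → MISS  vc=[29, 58, 10]
12: 0x2b (blk 10, set 2) → VC-HIT  vc=[29, 58, 18]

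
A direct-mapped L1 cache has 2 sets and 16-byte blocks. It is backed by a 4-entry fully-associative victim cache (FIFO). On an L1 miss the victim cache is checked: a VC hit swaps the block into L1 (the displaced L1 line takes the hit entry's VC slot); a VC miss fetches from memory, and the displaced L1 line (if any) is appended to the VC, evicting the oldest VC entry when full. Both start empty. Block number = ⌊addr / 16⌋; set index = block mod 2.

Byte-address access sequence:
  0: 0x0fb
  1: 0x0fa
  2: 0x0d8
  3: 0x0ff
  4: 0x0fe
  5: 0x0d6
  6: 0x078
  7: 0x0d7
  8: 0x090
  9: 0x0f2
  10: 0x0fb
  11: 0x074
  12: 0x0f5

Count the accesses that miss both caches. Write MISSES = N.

MISSES = 4

#0 0xfb→b15/s1 MISS; vc=[]
#1 0xfa→b15/s1 L1-HIT; vc=[]
#2 0xd8→b13/s1 MISS; vc=[15]
#3 0xff→b15/s1 VC-HIT; vc=[13]
#4 0xfe→b15/s1 L1-HIT; vc=[13]
#5 0xd6→b13/s1 VC-HIT; vc=[15]
#6 0x78→b7/s1 MISS; vc=[15,13]
#7 0xd7→b13/s1 VC-HIT; vc=[15,7]
#8 0x90→b9/s1 MISS; vc=[15,7,13]
#9 0xf2→b15/s1 VC-HIT; vc=[9,7,13]
#10 0xfb→b15/s1 L1-HIT; vc=[9,7,13]
#11 0x74→b7/s1 VC-HIT; vc=[9,15,13]
#12 0xf5→b15/s1 VC-HIT; vc=[9,7,13]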